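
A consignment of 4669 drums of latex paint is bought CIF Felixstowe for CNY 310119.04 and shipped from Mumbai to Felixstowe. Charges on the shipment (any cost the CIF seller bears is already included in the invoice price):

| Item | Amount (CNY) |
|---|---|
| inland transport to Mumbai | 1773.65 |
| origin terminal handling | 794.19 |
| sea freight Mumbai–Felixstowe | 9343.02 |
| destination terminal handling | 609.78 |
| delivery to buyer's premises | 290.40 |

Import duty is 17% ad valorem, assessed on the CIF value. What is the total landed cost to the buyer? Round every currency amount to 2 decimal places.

CIF: the seller pays costs through ocean freight and marine insurance to the destination port.
Already in the invoice (seller's account under CIF): inland to port, origin terminal, freight — exclude.
The CIF price already equals the CIF value: 310119.04
Import duty = 310119.04 × 17% = 52720.24
Buyer bears: destination terminal 609.78 + delivery 290.40 + duty 52720.24 = 53620.42
Landed cost = invoice 310119.04 + 53620.42 = 363739.46

Total landed cost: CNY 363739.46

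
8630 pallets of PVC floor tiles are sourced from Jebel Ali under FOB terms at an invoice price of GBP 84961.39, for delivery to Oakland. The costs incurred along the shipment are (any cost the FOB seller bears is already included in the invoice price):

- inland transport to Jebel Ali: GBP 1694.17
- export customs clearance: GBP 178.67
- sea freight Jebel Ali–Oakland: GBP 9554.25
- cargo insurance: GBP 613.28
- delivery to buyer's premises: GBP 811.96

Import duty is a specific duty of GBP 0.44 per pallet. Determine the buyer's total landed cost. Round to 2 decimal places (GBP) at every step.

Total landed cost: GBP 99738.08

FOB: the seller bears costs until goods are on board at the origin port; the buyer bears freight, insurance and all costs thereafter.
Already in the invoice (seller's account under FOB): inland to port, export clearance — exclude.
CIF value = FOB price + freight + insurance = 84961.39 + 9554.25 + 613.28 = 95128.92
Import duty = 8630 × 0.44 = 3797.20
Buyer bears: freight 9554.25 + insurance 613.28 + delivery 811.96 + duty 3797.20 = 14776.69
Landed cost = invoice 84961.39 + 14776.69 = 99738.08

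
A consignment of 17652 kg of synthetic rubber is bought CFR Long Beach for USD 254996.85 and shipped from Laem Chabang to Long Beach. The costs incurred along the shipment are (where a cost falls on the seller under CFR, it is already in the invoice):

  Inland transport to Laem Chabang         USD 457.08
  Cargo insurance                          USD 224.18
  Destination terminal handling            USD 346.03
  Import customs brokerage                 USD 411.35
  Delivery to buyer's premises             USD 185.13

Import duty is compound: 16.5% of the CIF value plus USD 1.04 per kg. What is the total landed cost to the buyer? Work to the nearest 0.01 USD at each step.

CFR: the seller pays costs through ocean freight to the destination port, but not insurance.
Already in the invoice (seller's account under CFR): inland to port — exclude.
CIF value = CFR price + insurance = 254996.85 + 224.18 = 255221.03
Ad valorem component: 255221.03 × 16.5% = 42111.47
Specific component: 17652 × 1.04 = 18358.08
Import duty = 42111.47 + 18358.08 = 60469.55
Buyer bears: insurance 224.18 + destination terminal 346.03 + brokerage 411.35 + delivery 185.13 + duty 60469.55 = 61636.24
Landed cost = invoice 254996.85 + 61636.24 = 316633.09

Total landed cost: USD 316633.09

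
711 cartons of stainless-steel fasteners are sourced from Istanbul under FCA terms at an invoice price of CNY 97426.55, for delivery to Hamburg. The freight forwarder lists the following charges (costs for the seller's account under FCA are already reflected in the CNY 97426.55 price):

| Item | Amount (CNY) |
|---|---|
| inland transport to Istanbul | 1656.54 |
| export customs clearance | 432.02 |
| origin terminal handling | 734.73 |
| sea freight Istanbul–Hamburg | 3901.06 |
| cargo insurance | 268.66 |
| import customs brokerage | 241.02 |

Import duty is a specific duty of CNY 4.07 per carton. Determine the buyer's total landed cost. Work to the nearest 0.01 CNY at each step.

Total landed cost: CNY 105465.79

FCA: the seller delivers export-cleared goods to the carrier; the buyer bears costs from that point.
Already in the invoice (seller's account under FCA): inland to port, export clearance — exclude.
CIF value = FCA price + origin terminal + freight + insurance = 97426.55 + 734.73 + 3901.06 + 268.66 = 102331.00
Import duty = 711 × 4.07 = 2893.77
Buyer bears: origin terminal 734.73 + freight 3901.06 + insurance 268.66 + brokerage 241.02 + duty 2893.77 = 8039.24
Landed cost = invoice 97426.55 + 8039.24 = 105465.79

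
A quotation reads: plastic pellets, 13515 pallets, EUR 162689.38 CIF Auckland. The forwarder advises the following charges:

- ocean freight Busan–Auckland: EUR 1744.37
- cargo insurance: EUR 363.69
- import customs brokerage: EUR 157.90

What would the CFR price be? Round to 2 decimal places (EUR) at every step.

CFR price: EUR 162325.69

Not relevant to the conversion: freight — on the seller under both CIF and CFR; already in the CIF price and stays in the CFR price. brokerage — on the buyer under both terms; not part of either seller's price.
From CIF to CFR, the seller no longer bears: insurance.
CFR price = 162689.38 − 363.69 = 162325.69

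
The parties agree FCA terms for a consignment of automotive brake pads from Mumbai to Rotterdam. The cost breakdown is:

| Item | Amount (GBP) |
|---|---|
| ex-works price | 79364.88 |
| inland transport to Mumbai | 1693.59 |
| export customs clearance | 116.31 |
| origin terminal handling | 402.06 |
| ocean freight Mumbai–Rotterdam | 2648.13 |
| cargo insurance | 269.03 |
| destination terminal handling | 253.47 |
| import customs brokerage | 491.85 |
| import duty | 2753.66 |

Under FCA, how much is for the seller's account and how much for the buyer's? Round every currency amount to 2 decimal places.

FCA: the seller delivers export-cleared goods to the carrier; the buyer bears costs from that point.
Seller's account: goods 79364.88 + inland to port 1693.59 + export clearance 116.31 = 81174.78
Buyer's account: origin terminal 402.06 + freight 2648.13 + insurance 269.03 + destination terminal 253.47 + brokerage 491.85 + duty 2753.66 = 6818.20

Seller: GBP 81174.78; buyer: GBP 6818.20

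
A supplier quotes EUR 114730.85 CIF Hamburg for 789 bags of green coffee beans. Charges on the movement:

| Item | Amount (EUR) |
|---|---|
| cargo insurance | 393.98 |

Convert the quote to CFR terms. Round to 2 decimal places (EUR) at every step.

CFR price: EUR 114336.87

From CIF to CFR, the seller no longer bears: insurance.
CFR price = 114730.85 − 393.98 = 114336.87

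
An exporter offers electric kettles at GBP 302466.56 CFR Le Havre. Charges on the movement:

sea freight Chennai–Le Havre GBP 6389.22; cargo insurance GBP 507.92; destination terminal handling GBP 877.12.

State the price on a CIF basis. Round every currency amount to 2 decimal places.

CIF price: GBP 302974.48

Not relevant to the conversion: freight — on the seller under both CFR and CIF; already in the CFR price and stays in the CIF price. destination terminal — on the buyer under both terms; not part of either seller's price.
From CFR to CIF, the seller additionally bears: insurance.
CIF price = 302466.56 + 507.92 = 302974.48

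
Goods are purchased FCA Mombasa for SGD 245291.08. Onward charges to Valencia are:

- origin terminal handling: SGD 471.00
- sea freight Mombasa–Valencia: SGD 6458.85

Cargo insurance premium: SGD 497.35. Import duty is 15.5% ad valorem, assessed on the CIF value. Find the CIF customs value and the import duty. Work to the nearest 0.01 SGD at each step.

CIF = FCA price + pre-shipment costs + freight + insurance
CIF = 245291.08 + 471.00 + 6458.85 + 497.35 = 252718.28
Import duty = 252718.28 × 15.5% = 39171.33

CIF value: SGD 252718.28; import duty: SGD 39171.33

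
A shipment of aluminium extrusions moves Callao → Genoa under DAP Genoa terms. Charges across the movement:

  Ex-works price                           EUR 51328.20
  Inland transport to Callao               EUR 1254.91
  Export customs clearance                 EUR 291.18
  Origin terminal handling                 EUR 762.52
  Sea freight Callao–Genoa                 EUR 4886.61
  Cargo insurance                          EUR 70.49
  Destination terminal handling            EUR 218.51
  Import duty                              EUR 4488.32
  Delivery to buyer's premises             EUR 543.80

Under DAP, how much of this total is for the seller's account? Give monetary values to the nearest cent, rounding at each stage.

Seller's account: EUR 59356.22

DAP: the seller bears all costs to the named destination except import duty and clearance.
Seller's account: goods 51328.20 + inland to port 1254.91 + export clearance 291.18 + origin terminal 762.52 + freight 4886.61 + insurance 70.49 + destination terminal 218.51 + delivery 543.80 = 59356.22
Buyer's account: duty 4488.32 = 4488.32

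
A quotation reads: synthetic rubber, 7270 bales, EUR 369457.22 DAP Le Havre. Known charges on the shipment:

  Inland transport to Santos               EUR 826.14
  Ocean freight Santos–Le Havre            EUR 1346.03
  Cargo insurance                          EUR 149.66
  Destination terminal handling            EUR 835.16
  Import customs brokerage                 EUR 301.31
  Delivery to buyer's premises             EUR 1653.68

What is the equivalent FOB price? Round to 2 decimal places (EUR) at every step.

FOB price: EUR 365472.69

Not relevant to the conversion: inland to port — on the seller under both DAP and FOB; already in the DAP price and stays in the FOB price. brokerage — on the buyer under both terms; not part of either seller's price.
From DAP to FOB, the seller no longer bears: freight, insurance, destination terminal, delivery.
FOB price = 369457.22 − 1346.03 − 149.66 − 835.16 − 1653.68 = 365472.69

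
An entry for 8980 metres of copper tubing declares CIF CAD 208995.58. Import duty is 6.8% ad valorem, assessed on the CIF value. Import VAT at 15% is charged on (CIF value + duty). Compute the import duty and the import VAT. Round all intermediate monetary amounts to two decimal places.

Import duty = 208995.58 × 6.8% = 14211.70
VAT base = CIF + duty = 208995.58 + 14211.70 = 223207.28
Import VAT = 223207.28 × 15% = 33481.09

Import duty: CAD 14211.70; import VAT: CAD 33481.09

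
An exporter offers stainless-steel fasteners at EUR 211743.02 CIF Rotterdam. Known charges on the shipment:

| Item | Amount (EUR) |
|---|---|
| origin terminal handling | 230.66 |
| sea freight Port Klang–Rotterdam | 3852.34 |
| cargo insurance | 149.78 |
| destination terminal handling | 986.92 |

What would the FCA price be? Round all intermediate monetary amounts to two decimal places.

Not relevant to the conversion: destination terminal — on the buyer under both terms; not part of either seller's price.
From CIF to FCA, the seller no longer bears: origin terminal, freight, insurance.
FCA price = 211743.02 − 230.66 − 3852.34 − 149.78 = 207510.24

FCA price: EUR 207510.24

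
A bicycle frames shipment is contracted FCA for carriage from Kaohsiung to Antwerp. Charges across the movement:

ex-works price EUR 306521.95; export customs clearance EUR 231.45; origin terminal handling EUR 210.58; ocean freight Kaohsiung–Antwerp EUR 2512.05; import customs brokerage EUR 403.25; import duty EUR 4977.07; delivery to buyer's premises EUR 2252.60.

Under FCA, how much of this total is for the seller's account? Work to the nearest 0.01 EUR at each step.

Seller's account: EUR 306753.40

FCA: the seller delivers export-cleared goods to the carrier; the buyer bears costs from that point.
Seller's account: goods 306521.95 + export clearance 231.45 = 306753.40
Buyer's account: origin terminal 210.58 + freight 2512.05 + brokerage 403.25 + duty 4977.07 + delivery 2252.60 = 10355.55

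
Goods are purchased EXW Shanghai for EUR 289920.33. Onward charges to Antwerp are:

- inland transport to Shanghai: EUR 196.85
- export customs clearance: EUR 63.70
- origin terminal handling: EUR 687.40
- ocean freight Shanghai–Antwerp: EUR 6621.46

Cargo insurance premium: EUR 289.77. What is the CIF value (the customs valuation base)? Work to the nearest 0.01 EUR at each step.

CIF value: EUR 297779.51

CIF = EXW price + pre-shipment costs + freight + insurance
CIF = 289920.33 + 196.85 + 63.70 + 687.40 + 6621.46 + 289.77 = 297779.51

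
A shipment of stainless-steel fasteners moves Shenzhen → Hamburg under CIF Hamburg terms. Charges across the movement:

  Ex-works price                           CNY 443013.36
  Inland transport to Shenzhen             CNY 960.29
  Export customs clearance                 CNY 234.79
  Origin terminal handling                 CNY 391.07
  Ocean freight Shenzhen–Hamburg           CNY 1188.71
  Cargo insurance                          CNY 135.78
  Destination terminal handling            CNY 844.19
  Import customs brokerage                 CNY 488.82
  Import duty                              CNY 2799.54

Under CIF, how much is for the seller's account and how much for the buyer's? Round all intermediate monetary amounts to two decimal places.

CIF: the seller pays costs through ocean freight and marine insurance to the destination port.
Seller's account: goods 443013.36 + inland to port 960.29 + export clearance 234.79 + origin terminal 391.07 + freight 1188.71 + insurance 135.78 = 445924.00
Buyer's account: destination terminal 844.19 + brokerage 488.82 + duty 2799.54 = 4132.55

Seller: CNY 445924.00; buyer: CNY 4132.55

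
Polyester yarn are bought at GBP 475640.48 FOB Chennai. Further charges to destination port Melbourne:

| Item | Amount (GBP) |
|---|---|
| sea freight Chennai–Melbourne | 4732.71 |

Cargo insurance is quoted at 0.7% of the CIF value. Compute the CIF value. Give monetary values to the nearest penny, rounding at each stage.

Let C be the CIF value. C = FOB price + freight + 0.7% × C
C − 0.7% × C = 475640.48 + 4732.71
0.993 × C = 480373.19
C = 480373.19 / 0.993 = 483759.51
Insurance premium = 0.7% × 483759.51 = 3386.32

CIF value: GBP 483759.51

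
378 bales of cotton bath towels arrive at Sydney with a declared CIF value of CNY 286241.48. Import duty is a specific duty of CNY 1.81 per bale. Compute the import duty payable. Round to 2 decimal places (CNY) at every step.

Import duty = 378 × 1.81 = 684.18

Import duty: CNY 684.18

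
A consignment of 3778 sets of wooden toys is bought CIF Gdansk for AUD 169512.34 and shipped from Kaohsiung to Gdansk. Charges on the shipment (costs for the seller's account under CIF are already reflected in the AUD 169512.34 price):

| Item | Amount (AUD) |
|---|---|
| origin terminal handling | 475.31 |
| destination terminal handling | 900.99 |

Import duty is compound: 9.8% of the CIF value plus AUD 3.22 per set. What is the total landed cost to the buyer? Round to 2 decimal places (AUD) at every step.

Total landed cost: AUD 199190.70

CIF: the seller pays costs through ocean freight and marine insurance to the destination port.
Already in the invoice (seller's account under CIF): origin terminal — exclude.
The CIF price already equals the CIF value: 169512.34
Ad valorem component: 169512.34 × 9.8% = 16612.21
Specific component: 3778 × 3.22 = 12165.16
Import duty = 16612.21 + 12165.16 = 28777.37
Buyer bears: destination terminal 900.99 + duty 28777.37 = 29678.36
Landed cost = invoice 169512.34 + 29678.36 = 199190.70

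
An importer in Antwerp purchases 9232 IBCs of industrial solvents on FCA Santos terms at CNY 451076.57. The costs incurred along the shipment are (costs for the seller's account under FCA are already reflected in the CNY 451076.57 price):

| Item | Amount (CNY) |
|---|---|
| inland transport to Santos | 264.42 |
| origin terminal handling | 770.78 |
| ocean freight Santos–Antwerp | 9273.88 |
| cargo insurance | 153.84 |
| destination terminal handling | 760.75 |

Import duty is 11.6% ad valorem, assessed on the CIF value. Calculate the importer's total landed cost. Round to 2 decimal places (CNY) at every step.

FCA: the seller delivers export-cleared goods to the carrier; the buyer bears costs from that point.
Already in the invoice (seller's account under FCA): inland to port — exclude.
CIF value = FCA price + origin terminal + freight + insurance = 451076.57 + 770.78 + 9273.88 + 153.84 = 461275.07
Import duty = 461275.07 × 11.6% = 53507.91
Buyer bears: origin terminal 770.78 + freight 9273.88 + insurance 153.84 + destination terminal 760.75 + duty 53507.91 = 64467.16
Landed cost = invoice 451076.57 + 64467.16 = 515543.73

Total landed cost: CNY 515543.73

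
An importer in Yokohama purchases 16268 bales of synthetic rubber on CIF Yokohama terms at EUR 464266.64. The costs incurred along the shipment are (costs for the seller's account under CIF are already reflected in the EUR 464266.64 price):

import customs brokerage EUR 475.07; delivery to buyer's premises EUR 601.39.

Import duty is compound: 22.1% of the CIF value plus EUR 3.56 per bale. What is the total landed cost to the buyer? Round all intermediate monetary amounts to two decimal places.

CIF: the seller pays costs through ocean freight and marine insurance to the destination port.
The CIF price already equals the CIF value: 464266.64
Ad valorem component: 464266.64 × 22.1% = 102602.93
Specific component: 16268 × 3.56 = 57914.08
Import duty = 102602.93 + 57914.08 = 160517.01
Buyer bears: brokerage 475.07 + delivery 601.39 + duty 160517.01 = 161593.47
Landed cost = invoice 464266.64 + 161593.47 = 625860.11

Total landed cost: EUR 625860.11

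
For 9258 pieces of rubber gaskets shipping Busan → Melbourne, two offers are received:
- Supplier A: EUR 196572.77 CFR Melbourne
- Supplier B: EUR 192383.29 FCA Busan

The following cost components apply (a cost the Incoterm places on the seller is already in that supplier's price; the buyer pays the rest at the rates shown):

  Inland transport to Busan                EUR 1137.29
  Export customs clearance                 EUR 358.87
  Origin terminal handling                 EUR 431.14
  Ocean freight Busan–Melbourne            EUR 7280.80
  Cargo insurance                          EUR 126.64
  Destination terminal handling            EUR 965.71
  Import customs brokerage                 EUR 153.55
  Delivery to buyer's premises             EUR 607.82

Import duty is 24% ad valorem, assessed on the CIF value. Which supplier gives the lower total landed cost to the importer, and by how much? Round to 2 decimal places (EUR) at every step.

Supplier A is cheaper by EUR 4367.85

Supplier A (CFR):
CIF value = CFR price + insurance = 196572.77 + 126.64 = 196699.41
Import duty = 196699.41 × 24% = 47207.86
Buyer bears (A): 126.64 + 965.71 + 153.55 + 607.82 = 1853.72
Landed cost (A) = invoice 196572.77 + 1853.72 + duty 47207.86 = 245634.35
Supplier B (FCA):
CIF value = FCA price + origin terminal + freight + insurance = 192383.29 + 431.14 + 7280.80 + 126.64 = 200221.87
Import duty = 200221.87 × 24% = 48053.25
Buyer bears (B): 431.14 + 7280.80 + 126.64 + 965.71 + 153.55 + 607.82 = 9565.66
Landed cost (B) = invoice 192383.29 + 9565.66 + duty 48053.25 = 250002.20
Difference = |245634.35 − 250002.20| = 4367.85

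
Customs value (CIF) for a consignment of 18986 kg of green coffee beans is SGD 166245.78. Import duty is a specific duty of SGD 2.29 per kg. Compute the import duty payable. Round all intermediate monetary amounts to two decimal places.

Import duty = 18986 × 2.29 = 43477.94

Import duty: SGD 43477.94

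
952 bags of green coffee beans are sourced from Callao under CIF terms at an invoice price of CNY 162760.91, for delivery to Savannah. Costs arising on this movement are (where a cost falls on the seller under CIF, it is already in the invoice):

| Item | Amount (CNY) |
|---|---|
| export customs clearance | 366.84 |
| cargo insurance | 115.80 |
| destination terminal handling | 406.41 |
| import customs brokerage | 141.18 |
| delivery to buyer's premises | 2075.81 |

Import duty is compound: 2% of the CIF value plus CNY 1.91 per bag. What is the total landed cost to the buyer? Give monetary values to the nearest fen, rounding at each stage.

Total landed cost: CNY 170457.85

CIF: the seller pays costs through ocean freight and marine insurance to the destination port.
Already in the invoice (seller's account under CIF): export clearance, insurance — exclude.
The CIF price already equals the CIF value: 162760.91
Ad valorem component: 162760.91 × 2% = 3255.22
Specific component: 952 × 1.91 = 1818.32
Import duty = 3255.22 + 1818.32 = 5073.54
Buyer bears: destination terminal 406.41 + brokerage 141.18 + delivery 2075.81 + duty 5073.54 = 7696.94
Landed cost = invoice 162760.91 + 7696.94 = 170457.85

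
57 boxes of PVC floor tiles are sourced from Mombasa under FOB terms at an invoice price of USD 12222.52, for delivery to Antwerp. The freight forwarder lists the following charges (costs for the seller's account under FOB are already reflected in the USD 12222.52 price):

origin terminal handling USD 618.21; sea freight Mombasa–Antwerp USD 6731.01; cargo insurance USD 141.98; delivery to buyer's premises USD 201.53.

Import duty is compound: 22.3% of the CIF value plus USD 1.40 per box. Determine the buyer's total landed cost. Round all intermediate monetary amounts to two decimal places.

Total landed cost: USD 23635.14

FOB: the seller bears costs until goods are on board at the origin port; the buyer bears freight, insurance and all costs thereafter.
Already in the invoice (seller's account under FOB): origin terminal — exclude.
CIF value = FOB price + freight + insurance = 12222.52 + 6731.01 + 141.98 = 19095.51
Ad valorem component: 19095.51 × 22.3% = 4258.30
Specific component: 57 × 1.40 = 79.80
Import duty = 4258.30 + 79.80 = 4338.10
Buyer bears: freight 6731.01 + insurance 141.98 + delivery 201.53 + duty 4338.10 = 11412.62
Landed cost = invoice 12222.52 + 11412.62 = 23635.14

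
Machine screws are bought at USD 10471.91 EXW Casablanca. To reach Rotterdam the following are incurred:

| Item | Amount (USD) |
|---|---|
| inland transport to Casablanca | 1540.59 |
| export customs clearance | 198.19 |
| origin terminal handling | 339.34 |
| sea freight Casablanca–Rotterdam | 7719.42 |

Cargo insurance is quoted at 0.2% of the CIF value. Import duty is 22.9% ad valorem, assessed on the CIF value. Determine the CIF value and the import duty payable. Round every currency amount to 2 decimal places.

Let C be the CIF value. C = EXW price + pre-shipment costs + freight + 0.2% × C
C − 0.2% × C = 10471.91 + 1540.59 + 198.19 + 339.34 + 7719.42
0.998 × C = 20269.45
C = 20269.45 / 0.998 = 20310.07
Insurance premium = 0.2% × 20310.07 = 40.62
Import duty = 20310.07 × 22.9% = 4651.01

CIF value: USD 20310.07; import duty: USD 4651.01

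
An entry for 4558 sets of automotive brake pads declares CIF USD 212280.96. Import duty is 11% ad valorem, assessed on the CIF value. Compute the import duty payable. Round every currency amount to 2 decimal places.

Import duty: USD 23350.91

Import duty = 212280.96 × 11% = 23350.91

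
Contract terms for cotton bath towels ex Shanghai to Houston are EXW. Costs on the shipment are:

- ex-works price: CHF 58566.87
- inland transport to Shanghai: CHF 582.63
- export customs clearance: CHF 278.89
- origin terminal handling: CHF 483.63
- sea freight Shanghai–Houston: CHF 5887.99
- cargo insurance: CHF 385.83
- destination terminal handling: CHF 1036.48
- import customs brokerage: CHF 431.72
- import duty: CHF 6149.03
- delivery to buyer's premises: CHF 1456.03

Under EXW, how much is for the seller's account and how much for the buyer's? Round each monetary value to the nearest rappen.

Seller: CHF 58566.87; buyer: CHF 16692.23

EXW: the seller makes goods available at their premises; the buyer bears all onward costs.
Seller's account: goods 58566.87 = 58566.87
Buyer's account: inland to port 582.63 + export clearance 278.89 + origin terminal 483.63 + freight 5887.99 + insurance 385.83 + destination terminal 1036.48 + brokerage 431.72 + duty 6149.03 + delivery 1456.03 = 16692.23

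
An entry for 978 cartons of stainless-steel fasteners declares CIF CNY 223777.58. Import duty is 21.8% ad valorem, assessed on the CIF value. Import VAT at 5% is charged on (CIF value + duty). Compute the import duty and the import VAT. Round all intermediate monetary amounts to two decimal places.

Import duty = 223777.58 × 21.8% = 48783.51
VAT base = CIF + duty = 223777.58 + 48783.51 = 272561.09
Import VAT = 272561.09 × 5% = 13628.05

Import duty: CNY 48783.51; import VAT: CNY 13628.05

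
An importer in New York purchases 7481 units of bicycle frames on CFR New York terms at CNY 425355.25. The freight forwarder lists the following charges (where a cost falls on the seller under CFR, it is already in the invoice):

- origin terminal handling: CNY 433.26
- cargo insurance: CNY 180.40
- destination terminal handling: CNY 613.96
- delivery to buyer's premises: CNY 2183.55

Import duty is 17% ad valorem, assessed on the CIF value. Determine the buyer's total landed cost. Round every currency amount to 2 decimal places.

CFR: the seller pays costs through ocean freight to the destination port, but not insurance.
Already in the invoice (seller's account under CFR): origin terminal — exclude.
CIF value = CFR price + insurance = 425355.25 + 180.40 = 425535.65
Import duty = 425535.65 × 17% = 72341.06
Buyer bears: insurance 180.40 + destination terminal 613.96 + delivery 2183.55 + duty 72341.06 = 75318.97
Landed cost = invoice 425355.25 + 75318.97 = 500674.22

Total landed cost: CNY 500674.22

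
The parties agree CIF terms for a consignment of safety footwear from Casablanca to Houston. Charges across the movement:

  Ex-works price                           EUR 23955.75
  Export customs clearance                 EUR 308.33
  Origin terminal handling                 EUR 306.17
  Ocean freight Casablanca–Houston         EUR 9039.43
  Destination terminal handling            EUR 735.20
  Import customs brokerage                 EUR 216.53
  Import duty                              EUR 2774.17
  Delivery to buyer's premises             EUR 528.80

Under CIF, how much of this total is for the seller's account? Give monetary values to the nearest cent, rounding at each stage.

CIF: the seller pays costs through ocean freight and marine insurance to the destination port.
Seller's account: goods 23955.75 + export clearance 308.33 + origin terminal 306.17 + freight 9039.43 = 33609.68
Buyer's account: destination terminal 735.20 + brokerage 216.53 + duty 2774.17 + delivery 528.80 = 4254.70

Seller's account: EUR 33609.68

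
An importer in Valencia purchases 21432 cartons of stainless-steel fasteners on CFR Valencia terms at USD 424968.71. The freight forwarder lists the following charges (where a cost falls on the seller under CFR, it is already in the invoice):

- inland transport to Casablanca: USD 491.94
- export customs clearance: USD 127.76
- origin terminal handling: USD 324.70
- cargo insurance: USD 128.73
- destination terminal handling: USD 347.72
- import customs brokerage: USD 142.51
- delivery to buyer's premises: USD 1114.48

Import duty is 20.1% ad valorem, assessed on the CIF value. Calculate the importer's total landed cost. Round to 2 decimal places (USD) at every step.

Total landed cost: USD 512146.74

CFR: the seller pays costs through ocean freight to the destination port, but not insurance.
Already in the invoice (seller's account under CFR): inland to port, export clearance, origin terminal — exclude.
CIF value = CFR price + insurance = 424968.71 + 128.73 = 425097.44
Import duty = 425097.44 × 20.1% = 85444.59
Buyer bears: insurance 128.73 + destination terminal 347.72 + brokerage 142.51 + delivery 1114.48 + duty 85444.59 = 87178.03
Landed cost = invoice 424968.71 + 87178.03 = 512146.74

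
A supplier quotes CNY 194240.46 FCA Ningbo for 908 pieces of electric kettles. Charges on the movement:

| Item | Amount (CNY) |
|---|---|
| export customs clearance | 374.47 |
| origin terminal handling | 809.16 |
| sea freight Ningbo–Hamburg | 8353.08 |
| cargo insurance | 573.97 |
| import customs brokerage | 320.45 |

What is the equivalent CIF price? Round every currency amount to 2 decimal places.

Not relevant to the conversion: export clearance — on the seller under both FCA and CIF; already in the FCA price and stays in the CIF price. brokerage — on the buyer under both terms; not part of either seller's price.
From FCA to CIF, the seller additionally bears: origin terminal, freight, insurance.
CIF price = 194240.46 + 809.16 + 8353.08 + 573.97 = 203976.67

CIF price: CNY 203976.67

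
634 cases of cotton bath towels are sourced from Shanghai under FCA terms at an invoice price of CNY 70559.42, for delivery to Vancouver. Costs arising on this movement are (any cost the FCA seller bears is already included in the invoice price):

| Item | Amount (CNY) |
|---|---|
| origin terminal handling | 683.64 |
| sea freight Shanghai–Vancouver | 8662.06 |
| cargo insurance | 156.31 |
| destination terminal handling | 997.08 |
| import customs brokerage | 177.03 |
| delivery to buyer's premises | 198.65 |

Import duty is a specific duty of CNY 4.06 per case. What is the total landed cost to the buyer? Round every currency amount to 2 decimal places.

Total landed cost: CNY 84008.23

FCA: the seller delivers export-cleared goods to the carrier; the buyer bears costs from that point.
CIF value = FCA price + origin terminal + freight + insurance = 70559.42 + 683.64 + 8662.06 + 156.31 = 80061.43
Import duty = 634 × 4.06 = 2574.04
Buyer bears: origin terminal 683.64 + freight 8662.06 + insurance 156.31 + destination terminal 997.08 + brokerage 177.03 + delivery 198.65 + duty 2574.04 = 13448.81
Landed cost = invoice 70559.42 + 13448.81 = 84008.23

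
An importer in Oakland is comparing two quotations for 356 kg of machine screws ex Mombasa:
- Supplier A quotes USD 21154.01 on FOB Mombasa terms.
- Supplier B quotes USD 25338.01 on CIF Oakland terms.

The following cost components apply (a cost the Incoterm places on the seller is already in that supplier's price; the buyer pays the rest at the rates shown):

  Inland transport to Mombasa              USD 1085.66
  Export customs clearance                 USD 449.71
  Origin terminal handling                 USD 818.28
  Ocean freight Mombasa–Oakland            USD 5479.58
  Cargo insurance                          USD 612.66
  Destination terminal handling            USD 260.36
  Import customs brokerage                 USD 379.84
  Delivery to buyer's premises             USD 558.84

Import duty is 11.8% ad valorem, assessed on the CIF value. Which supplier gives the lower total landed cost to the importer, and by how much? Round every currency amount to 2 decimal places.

Supplier B is cheaper by USD 2133.41

Supplier A (FOB):
CIF value = FOB price + freight + insurance = 21154.01 + 5479.58 + 612.66 = 27246.25
Import duty = 27246.25 × 11.8% = 3215.06
Buyer bears (A): 5479.58 + 612.66 + 260.36 + 379.84 + 558.84 = 7291.28
Landed cost (A) = invoice 21154.01 + 7291.28 + duty 3215.06 = 31660.35
Supplier B (CIF):
The CIF price already equals the CIF value: 25338.01
Import duty = 25338.01 × 11.8% = 2989.89
Buyer bears (B): 260.36 + 379.84 + 558.84 = 1199.04
Landed cost (B) = invoice 25338.01 + 1199.04 + duty 2989.89 = 29526.94
Difference = |31660.35 − 29526.94| = 2133.41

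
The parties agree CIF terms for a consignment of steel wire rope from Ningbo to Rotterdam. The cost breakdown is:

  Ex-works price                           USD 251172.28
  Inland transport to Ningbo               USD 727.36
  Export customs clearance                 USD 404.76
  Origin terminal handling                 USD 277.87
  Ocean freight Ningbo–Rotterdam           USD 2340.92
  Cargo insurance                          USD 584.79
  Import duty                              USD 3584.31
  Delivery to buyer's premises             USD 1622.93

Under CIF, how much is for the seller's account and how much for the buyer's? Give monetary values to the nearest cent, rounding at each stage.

CIF: the seller pays costs through ocean freight and marine insurance to the destination port.
Seller's account: goods 251172.28 + inland to port 727.36 + export clearance 404.76 + origin terminal 277.87 + freight 2340.92 + insurance 584.79 = 255507.98
Buyer's account: duty 3584.31 + delivery 1622.93 = 5207.24

Seller: USD 255507.98; buyer: USD 5207.24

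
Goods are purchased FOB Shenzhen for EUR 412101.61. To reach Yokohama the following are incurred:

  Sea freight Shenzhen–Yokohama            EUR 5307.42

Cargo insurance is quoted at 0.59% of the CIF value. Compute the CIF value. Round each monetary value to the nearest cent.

CIF value: EUR 419886.36

Let C be the CIF value. C = FOB price + freight + 0.59% × C
C − 0.59% × C = 412101.61 + 5307.42
0.9941 × C = 417409.03
C = 417409.03 / 0.9941 = 419886.36
Insurance premium = 0.59% × 419886.36 = 2477.33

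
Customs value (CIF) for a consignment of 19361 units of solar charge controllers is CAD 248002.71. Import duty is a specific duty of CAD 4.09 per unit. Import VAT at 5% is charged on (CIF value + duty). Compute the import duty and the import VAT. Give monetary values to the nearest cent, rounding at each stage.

Import duty = 19361 × 4.09 = 79186.49
VAT base = CIF + duty = 248002.71 + 79186.49 = 327189.20
Import VAT = 327189.20 × 5% = 16359.46

Import duty: CAD 79186.49; import VAT: CAD 16359.46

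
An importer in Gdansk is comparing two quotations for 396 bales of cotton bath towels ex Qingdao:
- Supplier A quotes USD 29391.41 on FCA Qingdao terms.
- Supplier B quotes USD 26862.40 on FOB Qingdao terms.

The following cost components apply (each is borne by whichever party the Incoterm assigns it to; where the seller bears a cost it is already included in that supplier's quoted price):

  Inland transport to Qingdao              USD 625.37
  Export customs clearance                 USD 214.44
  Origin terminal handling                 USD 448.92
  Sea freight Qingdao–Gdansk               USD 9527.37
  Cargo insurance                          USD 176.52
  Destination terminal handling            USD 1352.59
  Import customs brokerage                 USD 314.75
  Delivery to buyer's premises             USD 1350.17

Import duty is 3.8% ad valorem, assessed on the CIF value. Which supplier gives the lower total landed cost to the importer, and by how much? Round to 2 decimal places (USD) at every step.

Supplier B is cheaper by USD 3091.09

Supplier A (FCA):
CIF value = FCA price + origin terminal + freight + insurance = 29391.41 + 448.92 + 9527.37 + 176.52 = 39544.22
Import duty = 39544.22 × 3.8% = 1502.68
Buyer bears (A): 448.92 + 9527.37 + 176.52 + 1352.59 + 314.75 + 1350.17 = 13170.32
Landed cost (A) = invoice 29391.41 + 13170.32 + duty 1502.68 = 44064.41
Supplier B (FOB):
CIF value = FOB price + freight + insurance = 26862.40 + 9527.37 + 176.52 = 36566.29
Import duty = 36566.29 × 3.8% = 1389.52
Buyer bears (B): 9527.37 + 176.52 + 1352.59 + 314.75 + 1350.17 = 12721.40
Landed cost (B) = invoice 26862.40 + 12721.40 + duty 1389.52 = 40973.32
Difference = |44064.41 − 40973.32| = 3091.09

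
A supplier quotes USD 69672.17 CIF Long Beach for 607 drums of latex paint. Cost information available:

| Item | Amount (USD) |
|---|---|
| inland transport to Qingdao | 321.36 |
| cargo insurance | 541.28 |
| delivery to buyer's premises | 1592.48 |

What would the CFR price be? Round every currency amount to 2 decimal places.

CFR price: USD 69130.89

Not relevant to the conversion: inland to port — on the seller under both CIF and CFR; already in the CIF price and stays in the CFR price. delivery — on the buyer under both terms; not part of either seller's price.
From CIF to CFR, the seller no longer bears: insurance.
CFR price = 69672.17 − 541.28 = 69130.89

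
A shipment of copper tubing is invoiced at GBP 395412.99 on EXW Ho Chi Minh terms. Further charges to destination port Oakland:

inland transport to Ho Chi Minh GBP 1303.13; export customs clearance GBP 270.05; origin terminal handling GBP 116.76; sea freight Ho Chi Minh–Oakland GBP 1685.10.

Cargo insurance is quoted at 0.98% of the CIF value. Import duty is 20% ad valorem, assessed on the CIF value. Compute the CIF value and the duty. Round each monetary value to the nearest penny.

Let C be the CIF value. C = EXW price + pre-shipment costs + freight + 0.98% × C
C − 0.98% × C = 395412.99 + 1303.13 + 270.05 + 116.76 + 1685.10
0.9902 × C = 398788.03
C = 398788.03 / 0.9902 = 402734.83
Insurance premium = 0.98% × 402734.83 = 3946.80
Import duty = 402734.83 × 20% = 80546.97

CIF value: GBP 402734.83; import duty: GBP 80546.97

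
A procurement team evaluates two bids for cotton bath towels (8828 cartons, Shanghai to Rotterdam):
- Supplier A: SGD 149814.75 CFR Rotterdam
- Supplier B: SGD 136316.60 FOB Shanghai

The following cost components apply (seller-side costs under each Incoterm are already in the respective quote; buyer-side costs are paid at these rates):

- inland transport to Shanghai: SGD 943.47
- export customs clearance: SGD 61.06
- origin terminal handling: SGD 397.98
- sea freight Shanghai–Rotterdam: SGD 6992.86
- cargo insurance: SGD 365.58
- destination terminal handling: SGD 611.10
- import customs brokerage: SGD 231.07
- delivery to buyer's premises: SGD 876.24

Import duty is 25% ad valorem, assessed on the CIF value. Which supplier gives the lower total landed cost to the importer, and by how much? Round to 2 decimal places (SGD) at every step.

Supplier B is cheaper by SGD 8131.61

Supplier A (CFR):
CIF value = CFR price + insurance = 149814.75 + 365.58 = 150180.33
Import duty = 150180.33 × 25% = 37545.08
Buyer bears (A): 365.58 + 611.10 + 231.07 + 876.24 = 2083.99
Landed cost (A) = invoice 149814.75 + 2083.99 + duty 37545.08 = 189443.82
Supplier B (FOB):
CIF value = FOB price + freight + insurance = 136316.60 + 6992.86 + 365.58 = 143675.04
Import duty = 143675.04 × 25% = 35918.76
Buyer bears (B): 6992.86 + 365.58 + 611.10 + 231.07 + 876.24 = 9076.85
Landed cost (B) = invoice 136316.60 + 9076.85 + duty 35918.76 = 181312.21
Difference = |189443.82 − 181312.21| = 8131.61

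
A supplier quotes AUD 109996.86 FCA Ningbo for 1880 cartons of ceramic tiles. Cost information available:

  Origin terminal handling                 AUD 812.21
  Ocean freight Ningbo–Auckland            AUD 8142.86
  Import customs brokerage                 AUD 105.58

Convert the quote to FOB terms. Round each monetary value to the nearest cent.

Not relevant to the conversion: freight, brokerage — on the buyer under both terms; not part of either seller's price.
From FCA to FOB, the seller additionally bears: origin terminal.
FOB price = 109996.86 + 812.21 = 110809.07

FOB price: AUD 110809.07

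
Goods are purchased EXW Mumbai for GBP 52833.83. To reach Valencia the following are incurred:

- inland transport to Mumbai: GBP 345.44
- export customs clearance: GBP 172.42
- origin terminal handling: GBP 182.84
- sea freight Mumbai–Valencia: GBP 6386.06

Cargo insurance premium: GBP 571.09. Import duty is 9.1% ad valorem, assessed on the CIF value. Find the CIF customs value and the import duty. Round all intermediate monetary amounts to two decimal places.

CIF value: GBP 60491.68; import duty: GBP 5504.74

CIF = EXW price + pre-shipment costs + freight + insurance
CIF = 52833.83 + 345.44 + 172.42 + 182.84 + 6386.06 + 571.09 = 60491.68
Import duty = 60491.68 × 9.1% = 5504.74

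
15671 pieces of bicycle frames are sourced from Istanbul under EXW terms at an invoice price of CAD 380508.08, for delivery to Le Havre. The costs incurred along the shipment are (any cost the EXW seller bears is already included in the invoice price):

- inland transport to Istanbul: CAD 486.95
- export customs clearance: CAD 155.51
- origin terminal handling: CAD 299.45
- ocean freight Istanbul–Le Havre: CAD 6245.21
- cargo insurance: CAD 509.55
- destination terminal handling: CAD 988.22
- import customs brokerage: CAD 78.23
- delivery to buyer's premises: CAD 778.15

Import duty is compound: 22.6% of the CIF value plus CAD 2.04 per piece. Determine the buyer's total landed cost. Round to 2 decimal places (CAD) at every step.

Total landed cost: CAD 509752.46

EXW: the seller makes goods available at their premises; the buyer bears all onward costs.
CIF value = EXW price + inland to port + export clearance + origin terminal + freight + insurance = 380508.08 + 486.95 + 155.51 + 299.45 + 6245.21 + 509.55 = 388204.75
Ad valorem component: 388204.75 × 22.6% = 87734.27
Specific component: 15671 × 2.04 = 31968.84
Import duty = 87734.27 + 31968.84 = 119703.11
Buyer bears: inland to port 486.95 + export clearance 155.51 + origin terminal 299.45 + freight 6245.21 + insurance 509.55 + destination terminal 988.22 + brokerage 78.23 + delivery 778.15 + duty 119703.11 = 129244.38
Landed cost = invoice 380508.08 + 129244.38 = 509752.46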